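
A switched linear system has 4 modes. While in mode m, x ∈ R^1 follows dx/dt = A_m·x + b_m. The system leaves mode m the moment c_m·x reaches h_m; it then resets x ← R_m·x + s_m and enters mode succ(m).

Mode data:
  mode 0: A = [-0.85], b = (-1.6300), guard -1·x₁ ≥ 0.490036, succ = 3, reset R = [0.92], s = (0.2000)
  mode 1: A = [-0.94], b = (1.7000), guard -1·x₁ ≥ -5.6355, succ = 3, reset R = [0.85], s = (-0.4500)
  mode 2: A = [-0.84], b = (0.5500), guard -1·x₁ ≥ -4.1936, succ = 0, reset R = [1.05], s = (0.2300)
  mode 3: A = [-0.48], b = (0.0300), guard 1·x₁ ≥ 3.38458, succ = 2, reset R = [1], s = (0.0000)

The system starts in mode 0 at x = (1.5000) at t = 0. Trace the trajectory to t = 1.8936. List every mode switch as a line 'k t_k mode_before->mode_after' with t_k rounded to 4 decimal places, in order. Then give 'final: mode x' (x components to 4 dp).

1 1.0270 0->3
final: 3 -0.1442

Mode 0: guard c·x = 0.4900 hit at Δt = 1.0270 (t = 1.0270), x⁻ = (-0.4900) → reset → x⁺ = (-0.2508), jump to mode 3
Mode 3: flow for 0.8666 to horizon, guard not reached → x = (-0.1442)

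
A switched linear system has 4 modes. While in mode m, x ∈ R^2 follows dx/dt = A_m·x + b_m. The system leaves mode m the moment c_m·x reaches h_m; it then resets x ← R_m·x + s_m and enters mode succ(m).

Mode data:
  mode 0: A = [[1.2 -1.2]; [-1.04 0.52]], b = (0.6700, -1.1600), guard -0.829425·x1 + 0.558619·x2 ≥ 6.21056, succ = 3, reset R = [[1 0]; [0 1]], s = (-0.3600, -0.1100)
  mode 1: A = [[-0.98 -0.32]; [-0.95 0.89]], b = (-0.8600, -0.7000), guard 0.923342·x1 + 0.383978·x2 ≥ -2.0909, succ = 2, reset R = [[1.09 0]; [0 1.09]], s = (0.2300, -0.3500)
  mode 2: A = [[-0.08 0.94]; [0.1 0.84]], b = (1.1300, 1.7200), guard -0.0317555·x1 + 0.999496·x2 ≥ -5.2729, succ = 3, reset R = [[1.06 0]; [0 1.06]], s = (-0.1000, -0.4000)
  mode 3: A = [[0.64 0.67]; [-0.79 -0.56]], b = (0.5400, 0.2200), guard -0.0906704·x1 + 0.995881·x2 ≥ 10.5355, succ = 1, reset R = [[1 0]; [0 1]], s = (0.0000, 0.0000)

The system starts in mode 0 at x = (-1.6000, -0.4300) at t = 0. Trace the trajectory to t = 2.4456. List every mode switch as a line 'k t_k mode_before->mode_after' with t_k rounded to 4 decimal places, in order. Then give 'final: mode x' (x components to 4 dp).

Mode 0: guard c·x = 6.2106 hit at Δt = 1.3288 (t = 1.3288), x⁻ = (-5.9312, 2.3112) → reset → x⁺ = (-6.2912, 2.2012), jump to mode 3
Mode 3: flow for 1.1168 to horizon, guard not reached → x = (-7.5960, 6.0662)

1 1.3288 0->3
final: 3 -7.5960 6.0662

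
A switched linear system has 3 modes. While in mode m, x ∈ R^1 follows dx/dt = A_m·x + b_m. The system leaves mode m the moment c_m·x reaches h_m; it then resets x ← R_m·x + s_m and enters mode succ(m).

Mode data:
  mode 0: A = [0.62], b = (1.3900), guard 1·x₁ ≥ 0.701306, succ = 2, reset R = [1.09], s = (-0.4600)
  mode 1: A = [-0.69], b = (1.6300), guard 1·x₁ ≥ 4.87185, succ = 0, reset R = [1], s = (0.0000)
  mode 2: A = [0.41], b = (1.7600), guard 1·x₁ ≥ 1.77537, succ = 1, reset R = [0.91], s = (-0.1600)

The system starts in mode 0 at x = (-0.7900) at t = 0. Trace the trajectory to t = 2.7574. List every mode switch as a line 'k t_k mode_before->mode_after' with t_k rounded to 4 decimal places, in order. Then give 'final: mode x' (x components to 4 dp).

Mode 0: guard c·x = 0.7013 hit at Δt = 1.1397 (t = 1.1397), x⁻ = (0.7013) → reset → x⁺ = (0.3044), jump to mode 2
Mode 2: guard c·x = 1.7754 hit at Δt = 0.6771 (t = 1.8168), x⁻ = (1.7754) → reset → x⁺ = (1.4556), jump to mode 1
Mode 1: flow for 0.9406 to horizon, guard not reached → x = (1.8885)

1 1.1397 0->2
2 1.8168 2->1
final: 1 1.8885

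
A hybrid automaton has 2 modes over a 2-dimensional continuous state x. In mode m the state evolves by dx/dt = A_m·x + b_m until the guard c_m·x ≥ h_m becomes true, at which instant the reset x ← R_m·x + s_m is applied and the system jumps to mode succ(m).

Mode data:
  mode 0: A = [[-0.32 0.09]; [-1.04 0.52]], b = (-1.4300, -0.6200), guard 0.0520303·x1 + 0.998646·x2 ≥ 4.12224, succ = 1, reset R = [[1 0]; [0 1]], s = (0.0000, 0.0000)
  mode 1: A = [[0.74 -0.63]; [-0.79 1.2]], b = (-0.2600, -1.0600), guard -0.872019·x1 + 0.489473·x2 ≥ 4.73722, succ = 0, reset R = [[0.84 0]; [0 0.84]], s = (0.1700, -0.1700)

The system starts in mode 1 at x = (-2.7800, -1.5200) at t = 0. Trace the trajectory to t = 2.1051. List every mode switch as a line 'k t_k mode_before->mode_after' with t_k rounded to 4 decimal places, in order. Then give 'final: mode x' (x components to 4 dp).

1 1.5060 1->0
final: 0 -4.9099 1.4715

Mode 1: guard c·x = 4.7372 hit at Δt = 1.5060 (t = 1.5060), x⁻ = (-6.1642, -1.3036) → reset → x⁺ = (-5.0079, -1.2651), jump to mode 0
Mode 0: flow for 0.5991 to horizon, guard not reached → x = (-4.9099, 1.4715)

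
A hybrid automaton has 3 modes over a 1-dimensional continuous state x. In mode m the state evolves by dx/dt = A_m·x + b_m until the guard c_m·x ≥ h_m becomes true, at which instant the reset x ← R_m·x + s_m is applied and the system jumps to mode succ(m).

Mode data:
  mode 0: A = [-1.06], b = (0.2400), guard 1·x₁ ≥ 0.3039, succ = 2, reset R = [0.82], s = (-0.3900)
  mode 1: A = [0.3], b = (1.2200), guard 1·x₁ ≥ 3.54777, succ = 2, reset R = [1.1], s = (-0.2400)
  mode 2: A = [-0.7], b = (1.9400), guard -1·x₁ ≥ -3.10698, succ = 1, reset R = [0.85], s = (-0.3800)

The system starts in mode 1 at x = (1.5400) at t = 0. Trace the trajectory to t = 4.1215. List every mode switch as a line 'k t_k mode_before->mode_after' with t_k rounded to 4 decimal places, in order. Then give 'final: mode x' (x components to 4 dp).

1 1.0203 1->2
2 2.4156 2->1
3 3.0327 1->2
final: 2 3.1873

Mode 1: guard c·x = 3.5478 hit at Δt = 1.0203 (t = 1.0203), x⁻ = (3.5478) → reset → x⁺ = (3.6625), jump to mode 2
Mode 2: guard c·x = -3.1070 hit at Δt = 1.3953 (t = 2.4156), x⁻ = (3.1070) → reset → x⁺ = (2.2609), jump to mode 1
Mode 1: guard c·x = 3.5478 hit at Δt = 0.6171 (t = 3.0327), x⁻ = (3.5478) → reset → x⁺ = (3.6625), jump to mode 2
Mode 2: flow for 1.0888 to horizon, guard not reached → x = (3.1873)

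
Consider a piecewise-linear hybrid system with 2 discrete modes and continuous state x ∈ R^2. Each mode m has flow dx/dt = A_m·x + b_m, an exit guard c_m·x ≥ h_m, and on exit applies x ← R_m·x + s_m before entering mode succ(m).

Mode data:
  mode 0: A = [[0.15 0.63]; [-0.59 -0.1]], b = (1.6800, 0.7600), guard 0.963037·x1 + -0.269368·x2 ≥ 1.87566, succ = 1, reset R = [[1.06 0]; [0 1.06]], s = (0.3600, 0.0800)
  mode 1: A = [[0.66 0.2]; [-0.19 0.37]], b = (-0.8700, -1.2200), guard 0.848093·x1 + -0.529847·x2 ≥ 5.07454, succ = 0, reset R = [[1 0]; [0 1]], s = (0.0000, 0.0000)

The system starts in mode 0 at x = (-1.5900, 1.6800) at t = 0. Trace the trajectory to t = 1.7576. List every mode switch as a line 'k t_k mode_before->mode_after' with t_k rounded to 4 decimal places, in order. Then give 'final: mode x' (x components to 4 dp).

Mode 0: guard c·x = 1.8757 hit at Δt = 1.3296 (t = 1.3296), x⁻ = (2.5374, 2.1084) → reset → x⁺ = (3.0496, 2.3149), jump to mode 1
Mode 1: flow for 0.4280 to horizon, guard not reached → x = (3.8228, 1.8458)

1 1.3296 0->1
final: 1 3.8228 1.8458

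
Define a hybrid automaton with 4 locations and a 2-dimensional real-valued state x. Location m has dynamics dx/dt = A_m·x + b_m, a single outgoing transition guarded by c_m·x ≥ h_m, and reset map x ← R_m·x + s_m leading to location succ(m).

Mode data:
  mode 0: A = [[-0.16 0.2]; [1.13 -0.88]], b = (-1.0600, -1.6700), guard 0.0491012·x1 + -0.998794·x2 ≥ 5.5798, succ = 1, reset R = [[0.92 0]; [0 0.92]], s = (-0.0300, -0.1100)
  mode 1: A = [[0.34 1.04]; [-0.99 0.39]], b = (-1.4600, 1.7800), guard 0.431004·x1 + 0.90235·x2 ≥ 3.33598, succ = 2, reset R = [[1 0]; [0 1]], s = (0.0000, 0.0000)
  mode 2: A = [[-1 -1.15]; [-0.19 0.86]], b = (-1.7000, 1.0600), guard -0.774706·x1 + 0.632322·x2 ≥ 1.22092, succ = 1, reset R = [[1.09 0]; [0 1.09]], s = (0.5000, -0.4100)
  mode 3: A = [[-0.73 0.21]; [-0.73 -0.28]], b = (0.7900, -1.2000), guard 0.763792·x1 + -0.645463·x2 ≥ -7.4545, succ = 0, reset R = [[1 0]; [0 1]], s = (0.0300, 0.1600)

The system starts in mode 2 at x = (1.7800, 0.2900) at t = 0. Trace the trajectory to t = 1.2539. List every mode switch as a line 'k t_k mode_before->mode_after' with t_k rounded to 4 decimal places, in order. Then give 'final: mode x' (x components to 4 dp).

Mode 2: guard c·x = 1.2209 hit at Δt = 0.6923 (t = 0.6923), x⁻ = (-0.4348, 1.3981) → reset → x⁺ = (0.0261, 1.1140), jump to mode 1
Mode 1: flow for 0.5616 to horizon, guard not reached → x = (0.2558, 2.4625)

1 0.6923 2->1
final: 1 0.2558 2.4625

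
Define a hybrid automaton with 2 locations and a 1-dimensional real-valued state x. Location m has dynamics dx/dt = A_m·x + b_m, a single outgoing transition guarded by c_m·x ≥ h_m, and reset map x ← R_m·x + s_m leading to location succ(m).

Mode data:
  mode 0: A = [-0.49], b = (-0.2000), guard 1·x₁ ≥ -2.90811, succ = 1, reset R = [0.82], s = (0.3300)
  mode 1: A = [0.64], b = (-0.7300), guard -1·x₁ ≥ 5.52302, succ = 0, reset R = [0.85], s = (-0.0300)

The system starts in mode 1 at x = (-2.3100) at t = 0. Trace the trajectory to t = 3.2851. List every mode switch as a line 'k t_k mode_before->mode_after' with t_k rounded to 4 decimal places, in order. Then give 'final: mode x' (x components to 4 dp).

1 1.0283 1->0
2 2.1429 0->1
final: 1 -5.4965

Mode 1: guard c·x = 5.5230 hit at Δt = 1.0283 (t = 1.0283), x⁻ = (-5.5230) → reset → x⁺ = (-4.7246), jump to mode 0
Mode 0: guard c·x = -2.9081 hit at Δt = 1.1146 (t = 2.1429), x⁻ = (-2.9081) → reset → x⁺ = (-2.0547), jump to mode 1
Mode 1: flow for 1.1422 to horizon, guard not reached → x = (-5.4965)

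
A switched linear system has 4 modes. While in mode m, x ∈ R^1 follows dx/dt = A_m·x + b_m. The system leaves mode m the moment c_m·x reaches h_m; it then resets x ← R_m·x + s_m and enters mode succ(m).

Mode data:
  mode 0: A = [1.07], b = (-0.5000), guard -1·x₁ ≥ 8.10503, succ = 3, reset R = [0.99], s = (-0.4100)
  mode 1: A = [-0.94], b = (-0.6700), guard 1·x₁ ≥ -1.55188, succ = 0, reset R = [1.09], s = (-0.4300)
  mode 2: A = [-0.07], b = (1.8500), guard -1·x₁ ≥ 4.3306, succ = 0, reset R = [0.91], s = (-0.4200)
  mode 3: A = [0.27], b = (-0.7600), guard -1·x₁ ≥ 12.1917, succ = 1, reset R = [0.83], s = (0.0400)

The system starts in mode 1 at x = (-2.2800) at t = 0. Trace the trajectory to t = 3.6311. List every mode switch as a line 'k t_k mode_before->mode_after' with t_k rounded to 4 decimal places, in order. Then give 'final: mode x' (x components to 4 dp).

1 0.6646 1->0
2 1.7836 0->3
3 2.8511 3->1
final: 1 -5.2120

Mode 1: guard c·x = -1.5519 hit at Δt = 0.6646 (t = 0.6646), x⁻ = (-1.5519) → reset → x⁺ = (-2.1215), jump to mode 0
Mode 0: guard c·x = 8.1050 hit at Δt = 1.1190 (t = 1.7836), x⁻ = (-8.1050) → reset → x⁺ = (-8.4340), jump to mode 3
Mode 3: guard c·x = 12.1917 hit at Δt = 1.0675 (t = 2.8511), x⁻ = (-12.1917) → reset → x⁺ = (-10.0791), jump to mode 1
Mode 1: flow for 0.7800 to horizon, guard not reached → x = (-5.2120)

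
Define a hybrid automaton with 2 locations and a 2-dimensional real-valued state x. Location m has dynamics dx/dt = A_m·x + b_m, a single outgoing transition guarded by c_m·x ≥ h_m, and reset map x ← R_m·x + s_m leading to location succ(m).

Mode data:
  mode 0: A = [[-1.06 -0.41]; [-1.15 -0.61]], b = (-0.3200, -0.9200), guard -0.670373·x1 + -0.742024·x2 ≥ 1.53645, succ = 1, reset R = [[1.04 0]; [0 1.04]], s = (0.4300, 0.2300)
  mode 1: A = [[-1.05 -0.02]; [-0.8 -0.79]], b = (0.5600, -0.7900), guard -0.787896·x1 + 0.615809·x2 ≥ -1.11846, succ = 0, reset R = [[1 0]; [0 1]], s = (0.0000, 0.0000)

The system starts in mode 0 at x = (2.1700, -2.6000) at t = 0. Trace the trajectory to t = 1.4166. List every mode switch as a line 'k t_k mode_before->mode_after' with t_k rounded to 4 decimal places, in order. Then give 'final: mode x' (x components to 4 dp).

Mode 0: guard c·x = 1.5365 hit at Δt = 0.7569 (t = 0.7569), x⁻ = (1.4746, -3.4028) → reset → x⁺ = (1.9636, -3.3089), jump to mode 1
Mode 1: flow for 0.6597 to horizon, guard not reached → x = (1.2789, -3.0099)

1 0.7569 0->1
final: 1 1.2789 -3.0099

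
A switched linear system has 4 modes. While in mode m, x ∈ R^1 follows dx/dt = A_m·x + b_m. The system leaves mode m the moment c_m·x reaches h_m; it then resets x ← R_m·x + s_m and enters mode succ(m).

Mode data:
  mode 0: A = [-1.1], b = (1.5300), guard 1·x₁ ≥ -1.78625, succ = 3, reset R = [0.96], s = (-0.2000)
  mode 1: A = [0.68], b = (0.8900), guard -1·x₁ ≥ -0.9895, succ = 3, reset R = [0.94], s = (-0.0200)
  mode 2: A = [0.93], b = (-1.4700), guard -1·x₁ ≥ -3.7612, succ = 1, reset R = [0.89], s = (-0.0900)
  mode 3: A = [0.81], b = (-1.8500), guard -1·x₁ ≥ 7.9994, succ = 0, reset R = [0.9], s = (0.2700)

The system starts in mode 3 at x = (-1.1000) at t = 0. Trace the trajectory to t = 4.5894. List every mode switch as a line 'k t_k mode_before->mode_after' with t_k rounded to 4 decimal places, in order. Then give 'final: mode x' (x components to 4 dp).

Mode 3: guard c·x = 7.9994 hit at Δt = 1.3722 (t = 1.3722), x⁻ = (-7.9994) → reset → x⁺ = (-6.9295), jump to mode 0
Mode 0: guard c·x = -1.7862 hit at Δt = 0.8752 (t = 2.2474), x⁻ = (-1.7862) → reset → x⁺ = (-1.9148), jump to mode 3
Mode 3: guard c·x = 7.9994 hit at Δt = 1.1059 (t = 3.3533), x⁻ = (-7.9994) → reset → x⁺ = (-6.9295), jump to mode 0
Mode 0: guard c·x = -1.7862 hit at Δt = 0.8752 (t = 4.2284), x⁻ = (-1.7862) → reset → x⁺ = (-1.9148), jump to mode 3
Mode 3: flow for 0.3610 to horizon, guard not reached → x = (-3.3407)

1 1.3722 3->0
2 2.2474 0->3
3 3.3533 3->0
4 4.2284 0->3
final: 3 -3.3407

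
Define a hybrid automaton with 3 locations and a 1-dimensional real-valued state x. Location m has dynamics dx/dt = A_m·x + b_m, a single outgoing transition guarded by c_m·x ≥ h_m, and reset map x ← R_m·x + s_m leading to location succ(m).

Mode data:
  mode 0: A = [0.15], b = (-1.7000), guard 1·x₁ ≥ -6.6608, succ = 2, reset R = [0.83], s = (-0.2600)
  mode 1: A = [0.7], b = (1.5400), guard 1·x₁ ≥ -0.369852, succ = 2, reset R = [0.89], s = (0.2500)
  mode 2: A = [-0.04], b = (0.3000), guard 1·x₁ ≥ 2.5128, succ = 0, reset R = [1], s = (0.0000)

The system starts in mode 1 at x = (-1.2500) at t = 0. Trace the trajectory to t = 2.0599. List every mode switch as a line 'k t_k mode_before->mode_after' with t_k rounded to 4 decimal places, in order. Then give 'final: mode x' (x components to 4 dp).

1 0.9367 1->2
final: 2 0.2538

Mode 1: guard c·x = -0.3699 hit at Δt = 0.9367 (t = 0.9367), x⁻ = (-0.3699) → reset → x⁺ = (-0.0792), jump to mode 2
Mode 2: flow for 1.1232 to horizon, guard not reached → x = (0.2538)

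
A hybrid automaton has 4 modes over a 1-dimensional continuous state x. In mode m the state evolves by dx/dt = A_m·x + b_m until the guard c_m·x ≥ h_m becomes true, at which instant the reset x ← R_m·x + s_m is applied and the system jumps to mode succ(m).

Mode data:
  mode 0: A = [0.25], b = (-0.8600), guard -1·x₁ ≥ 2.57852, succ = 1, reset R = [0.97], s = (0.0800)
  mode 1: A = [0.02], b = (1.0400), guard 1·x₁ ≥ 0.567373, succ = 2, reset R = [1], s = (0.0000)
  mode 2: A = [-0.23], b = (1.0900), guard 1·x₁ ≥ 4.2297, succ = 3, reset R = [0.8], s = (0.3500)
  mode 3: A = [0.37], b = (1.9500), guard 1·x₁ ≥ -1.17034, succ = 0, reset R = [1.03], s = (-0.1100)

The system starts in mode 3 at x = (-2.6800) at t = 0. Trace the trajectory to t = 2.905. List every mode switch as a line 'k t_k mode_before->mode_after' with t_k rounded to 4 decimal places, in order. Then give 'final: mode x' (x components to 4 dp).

Mode 3: guard c·x = -1.1703 hit at Δt = 1.2411 (t = 1.2411), x⁻ = (-1.1703) → reset → x⁺ = (-1.3155), jump to mode 0
Mode 0: guard c·x = 2.5785 hit at Δt = 0.9422 (t = 2.1833), x⁻ = (-2.5785) → reset → x⁺ = (-2.4212), jump to mode 1
Mode 1: flow for 0.7217 to horizon, guard not reached → x = (-1.7004)

1 1.2411 3->0
2 2.1833 0->1
final: 1 -1.7004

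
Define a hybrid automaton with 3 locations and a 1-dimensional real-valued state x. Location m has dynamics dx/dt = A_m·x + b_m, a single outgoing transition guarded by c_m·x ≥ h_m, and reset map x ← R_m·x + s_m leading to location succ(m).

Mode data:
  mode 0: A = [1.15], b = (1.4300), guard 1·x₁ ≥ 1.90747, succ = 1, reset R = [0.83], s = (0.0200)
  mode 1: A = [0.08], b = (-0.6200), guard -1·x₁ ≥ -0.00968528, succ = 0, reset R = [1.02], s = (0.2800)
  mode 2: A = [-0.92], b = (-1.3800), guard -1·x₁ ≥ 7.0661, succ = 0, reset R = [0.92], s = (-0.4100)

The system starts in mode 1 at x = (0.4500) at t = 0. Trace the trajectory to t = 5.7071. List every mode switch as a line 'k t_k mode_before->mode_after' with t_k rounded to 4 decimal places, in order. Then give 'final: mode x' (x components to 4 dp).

1 0.7321 1->0
2 1.3584 0->1
3 4.2398 1->0
4 4.8661 0->1
final: 1 1.1754

Mode 1: guard c·x = -0.0097 hit at Δt = 0.7321 (t = 0.7321), x⁻ = (0.0097) → reset → x⁺ = (0.2899), jump to mode 0
Mode 0: guard c·x = 1.9075 hit at Δt = 0.6263 (t = 1.3584), x⁻ = (1.9075) → reset → x⁺ = (1.6032), jump to mode 1
Mode 1: guard c·x = -0.0097 hit at Δt = 2.8814 (t = 4.2398), x⁻ = (0.0097) → reset → x⁺ = (0.2899), jump to mode 0
Mode 0: guard c·x = 1.9075 hit at Δt = 0.6263 (t = 4.8661), x⁻ = (1.9075) → reset → x⁺ = (1.6032), jump to mode 1
Mode 1: flow for 0.8410 to horizon, guard not reached → x = (1.1754)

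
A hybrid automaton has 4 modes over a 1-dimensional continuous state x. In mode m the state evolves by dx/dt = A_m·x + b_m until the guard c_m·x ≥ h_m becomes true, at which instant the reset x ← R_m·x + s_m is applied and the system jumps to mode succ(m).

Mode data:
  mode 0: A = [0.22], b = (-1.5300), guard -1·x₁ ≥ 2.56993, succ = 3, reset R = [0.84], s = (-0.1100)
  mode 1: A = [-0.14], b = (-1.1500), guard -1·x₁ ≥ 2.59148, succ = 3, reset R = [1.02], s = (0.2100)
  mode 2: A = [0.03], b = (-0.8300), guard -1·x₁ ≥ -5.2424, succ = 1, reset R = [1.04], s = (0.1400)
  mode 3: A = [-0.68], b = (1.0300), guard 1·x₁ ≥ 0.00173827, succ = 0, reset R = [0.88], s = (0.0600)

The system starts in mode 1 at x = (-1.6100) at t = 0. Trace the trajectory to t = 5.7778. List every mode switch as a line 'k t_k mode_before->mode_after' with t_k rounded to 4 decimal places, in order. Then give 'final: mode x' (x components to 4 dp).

Mode 1: guard c·x = 2.5915 hit at Δt = 1.1492 (t = 1.1492), x⁻ = (-2.5915) → reset → x⁺ = (-2.4333), jump to mode 3
Mode 3: guard c·x = 0.0017 hit at Δt = 1.4105 (t = 2.5597), x⁻ = (0.0017) → reset → x⁺ = (0.0615), jump to mode 0
Mode 0: guard c·x = 2.5699 hit at Δt = 1.4698 (t = 4.0295), x⁻ = (-2.5699) → reset → x⁺ = (-2.2687), jump to mode 3
Mode 3: guard c·x = 0.0017 hit at Δt = 1.3479 (t = 5.3774), x⁻ = (0.0017) → reset → x⁺ = (0.0615), jump to mode 0
Mode 0: flow for 0.4004 to horizon, guard not reached → x = (-0.5732)

1 1.1492 1->3
2 2.5597 3->0
3 4.0295 0->3
4 5.3774 3->0
final: 0 -0.5732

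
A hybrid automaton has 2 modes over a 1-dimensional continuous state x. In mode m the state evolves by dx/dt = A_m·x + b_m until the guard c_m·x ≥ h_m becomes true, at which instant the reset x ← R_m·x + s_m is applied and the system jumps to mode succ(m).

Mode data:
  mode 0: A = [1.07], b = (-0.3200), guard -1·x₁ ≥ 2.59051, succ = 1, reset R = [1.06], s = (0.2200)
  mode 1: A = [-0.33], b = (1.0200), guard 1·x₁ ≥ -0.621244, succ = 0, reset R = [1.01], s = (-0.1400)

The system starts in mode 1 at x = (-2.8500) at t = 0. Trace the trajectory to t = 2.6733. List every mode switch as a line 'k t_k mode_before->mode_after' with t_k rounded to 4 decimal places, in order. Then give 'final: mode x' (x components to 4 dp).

1 1.4250 1->0
2 2.3565 0->1
final: 1 -1.9684

Mode 1: guard c·x = -0.6212 hit at Δt = 1.4250 (t = 1.4250), x⁻ = (-0.6212) → reset → x⁺ = (-0.7675), jump to mode 0
Mode 0: guard c·x = 2.5905 hit at Δt = 0.9315 (t = 2.3565), x⁻ = (-2.5905) → reset → x⁺ = (-2.5259), jump to mode 1
Mode 1: flow for 0.3168 to horizon, guard not reached → x = (-1.9684)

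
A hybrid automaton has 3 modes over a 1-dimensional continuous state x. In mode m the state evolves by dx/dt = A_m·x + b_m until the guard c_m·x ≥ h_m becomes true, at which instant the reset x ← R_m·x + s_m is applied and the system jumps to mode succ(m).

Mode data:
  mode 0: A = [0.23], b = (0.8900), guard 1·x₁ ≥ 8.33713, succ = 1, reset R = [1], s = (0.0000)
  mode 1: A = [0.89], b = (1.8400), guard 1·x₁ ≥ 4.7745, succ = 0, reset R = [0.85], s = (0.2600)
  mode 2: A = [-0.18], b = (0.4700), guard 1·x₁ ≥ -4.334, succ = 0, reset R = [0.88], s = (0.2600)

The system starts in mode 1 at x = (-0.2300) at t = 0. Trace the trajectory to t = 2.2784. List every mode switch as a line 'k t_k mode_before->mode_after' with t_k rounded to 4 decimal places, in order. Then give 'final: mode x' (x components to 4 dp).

Mode 1: guard c·x = 4.7745 hit at Δt = 1.4772 (t = 1.4772), x⁻ = (4.7745) → reset → x⁺ = (4.3183), jump to mode 0
Mode 0: flow for 0.8012 to horizon, guard not reached → x = (5.9751)

1 1.4772 1->0
final: 0 5.9751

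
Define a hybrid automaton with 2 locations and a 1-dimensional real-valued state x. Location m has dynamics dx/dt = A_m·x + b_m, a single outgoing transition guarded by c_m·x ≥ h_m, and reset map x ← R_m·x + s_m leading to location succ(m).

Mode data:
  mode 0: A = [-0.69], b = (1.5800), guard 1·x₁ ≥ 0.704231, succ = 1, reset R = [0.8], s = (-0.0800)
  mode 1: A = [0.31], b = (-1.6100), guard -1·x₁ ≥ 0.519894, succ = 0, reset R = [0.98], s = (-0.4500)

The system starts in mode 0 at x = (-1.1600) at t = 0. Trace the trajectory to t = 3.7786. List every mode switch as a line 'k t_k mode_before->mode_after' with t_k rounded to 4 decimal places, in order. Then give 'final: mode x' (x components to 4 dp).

Mode 0: guard c·x = 0.7042 hit at Δt = 1.1266 (t = 1.1266), x⁻ = (0.7042) → reset → x⁺ = (0.4834), jump to mode 1
Mode 1: guard c·x = 0.5199 hit at Δt = 0.6229 (t = 1.7495), x⁻ = (-0.5199) → reset → x⁺ = (-0.9595), jump to mode 0
Mode 0: guard c·x = 0.7042 hit at Δt = 1.0398 (t = 2.7893), x⁻ = (0.7042) → reset → x⁺ = (0.4834), jump to mode 1
Mode 1: guard c·x = 0.5199 hit at Δt = 0.6229 (t = 3.4122), x⁻ = (-0.5199) → reset → x⁺ = (-0.9595), jump to mode 0
Mode 0: flow for 0.3664 to horizon, guard not reached → x = (-0.2337)

1 1.1266 0->1
2 1.7495 1->0
3 2.7893 0->1
4 3.4122 1->0
final: 0 -0.2337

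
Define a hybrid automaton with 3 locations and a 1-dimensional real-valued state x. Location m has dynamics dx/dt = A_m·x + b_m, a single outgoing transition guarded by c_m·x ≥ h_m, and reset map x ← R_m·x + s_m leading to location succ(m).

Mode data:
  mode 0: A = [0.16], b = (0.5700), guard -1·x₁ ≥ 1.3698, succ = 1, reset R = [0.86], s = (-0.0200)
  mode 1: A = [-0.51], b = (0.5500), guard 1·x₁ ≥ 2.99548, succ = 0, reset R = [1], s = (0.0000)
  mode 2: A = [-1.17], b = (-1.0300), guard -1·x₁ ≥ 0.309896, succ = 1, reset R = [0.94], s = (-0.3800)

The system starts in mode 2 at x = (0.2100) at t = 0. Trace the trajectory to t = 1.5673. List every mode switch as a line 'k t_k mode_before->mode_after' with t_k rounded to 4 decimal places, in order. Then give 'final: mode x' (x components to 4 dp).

Mode 2: guard c·x = 0.3099 hit at Δt = 0.5537 (t = 0.5537), x⁻ = (-0.3099) → reset → x⁺ = (-0.6713), jump to mode 1
Mode 1: flow for 1.0136 to horizon, guard not reached → x = (0.0350)

1 0.5537 2->1
final: 1 0.0350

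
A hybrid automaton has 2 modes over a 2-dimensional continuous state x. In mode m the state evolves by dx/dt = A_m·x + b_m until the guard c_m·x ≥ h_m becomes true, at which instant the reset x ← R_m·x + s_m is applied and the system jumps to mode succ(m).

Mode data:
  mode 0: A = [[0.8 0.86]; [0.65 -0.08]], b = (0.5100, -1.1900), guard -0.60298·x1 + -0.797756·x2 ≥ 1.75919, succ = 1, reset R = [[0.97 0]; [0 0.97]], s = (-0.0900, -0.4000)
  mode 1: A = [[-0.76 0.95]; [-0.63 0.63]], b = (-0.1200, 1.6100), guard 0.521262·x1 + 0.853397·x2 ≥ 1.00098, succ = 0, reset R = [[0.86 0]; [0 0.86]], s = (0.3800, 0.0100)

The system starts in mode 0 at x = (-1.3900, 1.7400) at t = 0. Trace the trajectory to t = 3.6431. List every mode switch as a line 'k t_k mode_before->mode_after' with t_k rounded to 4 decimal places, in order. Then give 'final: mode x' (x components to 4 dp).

Mode 0: guard c·x = 1.7592 hit at Δt = 1.3585 (t = 1.3585), x⁻ = (-1.6028, -0.9937) → reset → x⁺ = (-1.6447, -1.3639), jump to mode 1
Mode 1: guard c·x = 1.0010 hit at Δt = 1.1984 (t = 2.5569), x⁻ = (-0.6114, 1.5464) → reset → x⁺ = (-0.1458, 1.3399), jump to mode 0
Mode 0: flow for 1.0862 to horizon, guard not reached → x = (1.8290, 0.5177)

1 1.3585 0->1
2 2.5569 1->0
final: 0 1.8290 0.5177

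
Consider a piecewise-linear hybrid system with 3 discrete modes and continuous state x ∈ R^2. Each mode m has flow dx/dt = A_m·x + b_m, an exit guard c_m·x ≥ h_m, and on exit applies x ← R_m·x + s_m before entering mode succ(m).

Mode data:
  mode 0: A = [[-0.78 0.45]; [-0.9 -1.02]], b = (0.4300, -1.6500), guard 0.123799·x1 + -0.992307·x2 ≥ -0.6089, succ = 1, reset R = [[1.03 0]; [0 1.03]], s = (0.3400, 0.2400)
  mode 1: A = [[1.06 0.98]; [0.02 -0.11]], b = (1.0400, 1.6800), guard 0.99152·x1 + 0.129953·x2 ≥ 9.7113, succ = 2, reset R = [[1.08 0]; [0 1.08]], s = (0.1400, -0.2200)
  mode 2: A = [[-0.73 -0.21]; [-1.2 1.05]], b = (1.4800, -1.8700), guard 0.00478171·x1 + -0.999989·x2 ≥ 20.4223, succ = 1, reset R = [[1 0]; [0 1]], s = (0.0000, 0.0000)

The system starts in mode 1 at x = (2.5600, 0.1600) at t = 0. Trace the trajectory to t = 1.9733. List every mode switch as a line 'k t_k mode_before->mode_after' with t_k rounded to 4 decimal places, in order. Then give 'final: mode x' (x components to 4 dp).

Mode 1: guard c·x = 9.7113 hit at Δt = 0.9138 (t = 0.9138), x⁻ = (9.5715, 1.7001) → reset → x⁺ = (10.4773, 1.6161), jump to mode 2
Mode 2: flow for 1.0595 to horizon, guard not reached → x = (7.2189, -18.7344)

1 0.9138 1->2
final: 2 7.2189 -18.7344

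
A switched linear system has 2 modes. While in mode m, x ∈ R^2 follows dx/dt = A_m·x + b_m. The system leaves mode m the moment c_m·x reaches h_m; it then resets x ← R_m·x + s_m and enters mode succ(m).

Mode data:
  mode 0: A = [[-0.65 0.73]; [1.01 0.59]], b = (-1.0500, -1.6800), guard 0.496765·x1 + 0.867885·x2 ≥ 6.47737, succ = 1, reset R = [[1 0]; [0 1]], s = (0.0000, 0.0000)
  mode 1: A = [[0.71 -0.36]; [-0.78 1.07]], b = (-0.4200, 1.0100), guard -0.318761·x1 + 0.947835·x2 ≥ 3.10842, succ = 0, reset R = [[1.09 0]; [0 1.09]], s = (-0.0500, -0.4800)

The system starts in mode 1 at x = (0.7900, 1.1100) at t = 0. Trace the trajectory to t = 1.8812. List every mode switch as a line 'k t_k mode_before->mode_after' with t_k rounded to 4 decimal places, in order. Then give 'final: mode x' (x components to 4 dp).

Mode 1: guard c·x = 3.1084 hit at Δt = 0.8122 (t = 0.8122), x⁻ = (0.1806, 3.3402) → reset → x⁺ = (0.1468, 3.1609), jump to mode 0
Mode 0: flow for 1.0690 to horizon, guard not reached → x = (1.3489, 4.4482)

1 0.8122 1->0
final: 0 1.3489 4.4482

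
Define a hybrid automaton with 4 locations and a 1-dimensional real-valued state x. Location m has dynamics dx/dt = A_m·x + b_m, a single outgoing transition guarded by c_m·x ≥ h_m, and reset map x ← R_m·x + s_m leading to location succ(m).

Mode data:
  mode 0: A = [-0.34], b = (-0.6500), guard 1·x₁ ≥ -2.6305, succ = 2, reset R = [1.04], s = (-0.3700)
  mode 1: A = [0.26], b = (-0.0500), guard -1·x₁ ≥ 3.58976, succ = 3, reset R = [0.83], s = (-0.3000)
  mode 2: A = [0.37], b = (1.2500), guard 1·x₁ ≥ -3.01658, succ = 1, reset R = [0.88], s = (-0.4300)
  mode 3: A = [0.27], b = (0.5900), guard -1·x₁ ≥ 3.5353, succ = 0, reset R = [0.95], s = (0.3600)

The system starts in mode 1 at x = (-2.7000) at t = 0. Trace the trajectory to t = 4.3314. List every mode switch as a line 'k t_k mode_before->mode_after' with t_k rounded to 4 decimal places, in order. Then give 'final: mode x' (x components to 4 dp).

1 1.0316 1->3
2 1.8096 3->0
3 3.0257 0->2
4 3.7902 2->1
final: 1 -3.5797

Mode 1: guard c·x = 3.5898 hit at Δt = 1.0316 (t = 1.0316), x⁻ = (-3.5898) → reset → x⁺ = (-3.2795), jump to mode 3
Mode 3: guard c·x = 3.5353 hit at Δt = 0.7780 (t = 1.8096), x⁻ = (-3.5353) → reset → x⁺ = (-2.9985), jump to mode 0
Mode 0: guard c·x = -2.6305 hit at Δt = 1.2161 (t = 3.0257), x⁻ = (-2.6305) → reset → x⁺ = (-3.1057), jump to mode 2
Mode 2: guard c·x = -3.0166 hit at Δt = 0.7645 (t = 3.7902), x⁻ = (-3.0166) → reset → x⁺ = (-3.0846), jump to mode 1
Mode 1: flow for 0.5412 to horizon, guard not reached → x = (-3.5797)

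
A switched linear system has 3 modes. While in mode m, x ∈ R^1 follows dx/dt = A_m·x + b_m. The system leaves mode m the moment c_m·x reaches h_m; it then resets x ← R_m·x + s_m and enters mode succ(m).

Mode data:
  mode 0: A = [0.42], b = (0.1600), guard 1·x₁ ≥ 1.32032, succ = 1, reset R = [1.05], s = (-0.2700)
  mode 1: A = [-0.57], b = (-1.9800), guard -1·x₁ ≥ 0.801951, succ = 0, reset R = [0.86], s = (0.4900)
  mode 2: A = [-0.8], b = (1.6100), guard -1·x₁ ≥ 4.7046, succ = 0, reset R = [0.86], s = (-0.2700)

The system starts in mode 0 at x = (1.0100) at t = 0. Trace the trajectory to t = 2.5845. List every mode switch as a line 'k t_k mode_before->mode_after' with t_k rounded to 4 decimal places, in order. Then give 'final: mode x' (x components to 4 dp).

Mode 0: guard c·x = 1.3203 hit at Δt = 0.4795 (t = 0.4795), x⁻ = (1.3203) → reset → x⁺ = (1.1163), jump to mode 1
Mode 1: guard c·x = 0.8020 hit at Δt = 0.9494 (t = 1.4289), x⁻ = (-0.8020) → reset → x⁺ = (-0.1997), jump to mode 0
Mode 0: flow for 1.1556 to horizon, guard not reached → x = (-0.0864)

1 0.4795 0->1
2 1.4289 1->0
final: 0 -0.0864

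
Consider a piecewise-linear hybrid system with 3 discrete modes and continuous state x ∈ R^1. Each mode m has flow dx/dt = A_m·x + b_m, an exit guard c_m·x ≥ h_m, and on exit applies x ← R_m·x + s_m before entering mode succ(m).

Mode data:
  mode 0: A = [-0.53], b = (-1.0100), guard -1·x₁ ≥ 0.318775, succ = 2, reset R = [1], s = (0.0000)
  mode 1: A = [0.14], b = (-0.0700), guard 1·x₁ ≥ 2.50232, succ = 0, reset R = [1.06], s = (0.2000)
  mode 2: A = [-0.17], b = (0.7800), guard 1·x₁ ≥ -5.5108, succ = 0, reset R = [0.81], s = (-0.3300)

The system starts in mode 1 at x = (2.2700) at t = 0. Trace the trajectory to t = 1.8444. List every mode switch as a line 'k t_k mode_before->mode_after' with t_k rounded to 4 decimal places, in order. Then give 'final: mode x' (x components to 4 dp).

1 0.8809 1->0
final: 0 0.9497

Mode 1: guard c·x = 2.5023 hit at Δt = 0.8809 (t = 0.8809), x⁻ = (2.5023) → reset → x⁺ = (2.8525), jump to mode 0
Mode 0: flow for 0.9635 to horizon, guard not reached → x = (0.9497)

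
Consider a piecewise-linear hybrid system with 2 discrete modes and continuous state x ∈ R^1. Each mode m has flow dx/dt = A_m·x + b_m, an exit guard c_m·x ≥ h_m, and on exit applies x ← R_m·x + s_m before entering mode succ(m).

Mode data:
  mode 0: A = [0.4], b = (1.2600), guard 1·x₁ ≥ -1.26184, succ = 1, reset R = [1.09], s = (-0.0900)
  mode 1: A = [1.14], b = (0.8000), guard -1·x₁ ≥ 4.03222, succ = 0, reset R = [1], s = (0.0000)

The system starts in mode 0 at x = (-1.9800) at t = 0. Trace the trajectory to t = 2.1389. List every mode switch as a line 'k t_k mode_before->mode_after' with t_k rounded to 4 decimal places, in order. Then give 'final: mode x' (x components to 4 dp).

Mode 0: guard c·x = -1.2618 hit at Δt = 1.1965 (t = 1.1965), x⁻ = (-1.2618) → reset → x⁺ = (-1.4654), jump to mode 1
Mode 1: flow for 0.9424 to horizon, guard not reached → x = (-2.9378)

1 1.1965 0->1
final: 1 -2.9378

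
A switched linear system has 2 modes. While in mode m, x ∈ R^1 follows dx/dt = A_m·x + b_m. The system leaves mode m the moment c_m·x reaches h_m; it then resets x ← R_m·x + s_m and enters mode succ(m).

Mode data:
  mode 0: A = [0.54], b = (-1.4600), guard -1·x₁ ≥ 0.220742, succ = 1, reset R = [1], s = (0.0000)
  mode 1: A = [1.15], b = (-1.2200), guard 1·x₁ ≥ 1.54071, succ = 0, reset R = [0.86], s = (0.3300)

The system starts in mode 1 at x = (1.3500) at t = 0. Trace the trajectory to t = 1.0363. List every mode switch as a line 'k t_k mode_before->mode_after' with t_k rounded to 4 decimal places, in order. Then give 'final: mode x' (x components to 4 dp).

Mode 1: guard c·x = 1.5407 hit at Δt = 0.4405 (t = 0.4405), x⁻ = (1.5407) → reset → x⁺ = (1.6550), jump to mode 0
Mode 0: flow for 0.5958 to horizon, guard not reached → x = (1.2570)

1 0.4405 1->0
final: 0 1.2570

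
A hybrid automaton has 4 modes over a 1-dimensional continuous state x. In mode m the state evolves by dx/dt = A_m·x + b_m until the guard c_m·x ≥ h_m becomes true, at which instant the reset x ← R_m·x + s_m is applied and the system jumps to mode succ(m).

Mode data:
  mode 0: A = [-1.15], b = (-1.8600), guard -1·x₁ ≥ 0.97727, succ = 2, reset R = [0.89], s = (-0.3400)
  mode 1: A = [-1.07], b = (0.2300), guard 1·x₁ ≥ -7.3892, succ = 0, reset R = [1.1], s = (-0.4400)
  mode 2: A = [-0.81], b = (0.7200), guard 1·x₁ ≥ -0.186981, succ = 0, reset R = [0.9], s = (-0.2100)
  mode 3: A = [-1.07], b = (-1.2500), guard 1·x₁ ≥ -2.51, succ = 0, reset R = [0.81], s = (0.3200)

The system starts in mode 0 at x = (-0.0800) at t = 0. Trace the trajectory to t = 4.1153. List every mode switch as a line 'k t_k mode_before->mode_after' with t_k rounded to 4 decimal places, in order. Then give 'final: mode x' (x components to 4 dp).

Mode 0: guard c·x = 0.9773 hit at Δt = 0.7619 (t = 0.7619), x⁻ = (-0.9773) → reset → x⁺ = (-1.2098), jump to mode 2
Mode 2: guard c·x = -0.1870 hit at Δt = 0.8249 (t = 1.5868), x⁻ = (-0.1870) → reset → x⁺ = (-0.3783), jump to mode 0
Mode 0: guard c·x = 0.9773 hit at Δt = 0.5743 (t = 2.1611), x⁻ = (-0.9773) → reset → x⁺ = (-1.2098), jump to mode 2
Mode 2: guard c·x = -0.1870 hit at Δt = 0.8249 (t = 2.9860), x⁻ = (-0.1870) → reset → x⁺ = (-0.3783), jump to mode 0
Mode 0: guard c·x = 0.9773 hit at Δt = 0.5743 (t = 3.5604), x⁻ = (-0.9773) → reset → x⁺ = (-1.2098), jump to mode 2
Mode 2: flow for 0.5549 to horizon, guard not reached → x = (-0.4500)

1 0.7619 0->2
2 1.5868 2->0
3 2.1611 0->2
4 2.9860 2->0
5 3.5604 0->2
final: 2 -0.4500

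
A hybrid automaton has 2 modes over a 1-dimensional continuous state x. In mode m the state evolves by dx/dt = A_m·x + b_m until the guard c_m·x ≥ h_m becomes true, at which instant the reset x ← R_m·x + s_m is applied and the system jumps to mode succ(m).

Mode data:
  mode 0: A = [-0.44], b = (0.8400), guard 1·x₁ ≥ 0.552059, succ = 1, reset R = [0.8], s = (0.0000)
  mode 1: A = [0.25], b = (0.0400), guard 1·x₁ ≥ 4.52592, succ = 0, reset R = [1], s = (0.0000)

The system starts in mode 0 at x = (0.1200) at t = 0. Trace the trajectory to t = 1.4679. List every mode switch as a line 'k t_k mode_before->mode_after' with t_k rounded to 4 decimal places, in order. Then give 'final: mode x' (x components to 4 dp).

1 0.6282 0->1
final: 1 0.5822

Mode 0: guard c·x = 0.5521 hit at Δt = 0.6282 (t = 0.6282), x⁻ = (0.5521) → reset → x⁺ = (0.4416), jump to mode 1
Mode 1: flow for 0.8397 to horizon, guard not reached → x = (0.5822)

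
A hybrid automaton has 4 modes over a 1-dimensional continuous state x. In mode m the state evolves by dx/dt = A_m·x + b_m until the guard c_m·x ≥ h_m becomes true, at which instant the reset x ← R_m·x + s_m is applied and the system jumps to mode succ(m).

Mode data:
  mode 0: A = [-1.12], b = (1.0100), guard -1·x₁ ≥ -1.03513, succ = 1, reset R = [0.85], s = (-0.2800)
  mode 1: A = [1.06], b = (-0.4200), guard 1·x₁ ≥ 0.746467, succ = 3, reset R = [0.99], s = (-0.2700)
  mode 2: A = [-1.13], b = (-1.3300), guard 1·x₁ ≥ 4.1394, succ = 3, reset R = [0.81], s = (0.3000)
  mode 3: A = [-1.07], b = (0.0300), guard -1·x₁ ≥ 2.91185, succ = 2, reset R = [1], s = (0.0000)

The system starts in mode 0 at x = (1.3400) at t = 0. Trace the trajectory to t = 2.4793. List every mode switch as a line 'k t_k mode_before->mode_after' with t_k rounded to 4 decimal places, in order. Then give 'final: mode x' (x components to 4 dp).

1 1.0623 0->1
2 1.5739 1->3
final: 3 0.1954

Mode 0: guard c·x = -1.0351 hit at Δt = 1.0623 (t = 1.0623), x⁻ = (1.0351) → reset → x⁺ = (0.5999), jump to mode 1
Mode 1: guard c·x = 0.7465 hit at Δt = 0.5116 (t = 1.5739), x⁻ = (0.7465) → reset → x⁺ = (0.4690), jump to mode 3
Mode 3: flow for 0.9054 to horizon, guard not reached → x = (0.1954)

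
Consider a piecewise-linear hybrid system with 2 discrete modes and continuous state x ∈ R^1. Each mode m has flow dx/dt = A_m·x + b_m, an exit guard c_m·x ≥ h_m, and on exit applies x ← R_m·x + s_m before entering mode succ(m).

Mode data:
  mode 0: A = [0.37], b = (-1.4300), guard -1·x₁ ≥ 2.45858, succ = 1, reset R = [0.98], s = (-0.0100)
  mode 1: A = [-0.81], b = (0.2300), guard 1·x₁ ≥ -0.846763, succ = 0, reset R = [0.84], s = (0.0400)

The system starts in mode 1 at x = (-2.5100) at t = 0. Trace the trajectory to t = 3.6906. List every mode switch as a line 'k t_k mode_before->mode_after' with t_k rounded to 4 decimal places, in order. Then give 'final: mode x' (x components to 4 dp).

1 1.1168 1->0
2 2.0146 0->1
3 3.0907 1->0
final: 0 -1.7986

Mode 1: guard c·x = -0.8468 hit at Δt = 1.1168 (t = 1.1168), x⁻ = (-0.8468) → reset → x⁺ = (-0.6713), jump to mode 0
Mode 0: guard c·x = 2.4586 hit at Δt = 0.8978 (t = 2.0146), x⁻ = (-2.4586) → reset → x⁺ = (-2.4194), jump to mode 1
Mode 1: guard c·x = -0.8468 hit at Δt = 1.0761 (t = 3.0907), x⁻ = (-0.8468) → reset → x⁺ = (-0.6713), jump to mode 0
Mode 0: flow for 0.5999 to horizon, guard not reached → x = (-1.7986)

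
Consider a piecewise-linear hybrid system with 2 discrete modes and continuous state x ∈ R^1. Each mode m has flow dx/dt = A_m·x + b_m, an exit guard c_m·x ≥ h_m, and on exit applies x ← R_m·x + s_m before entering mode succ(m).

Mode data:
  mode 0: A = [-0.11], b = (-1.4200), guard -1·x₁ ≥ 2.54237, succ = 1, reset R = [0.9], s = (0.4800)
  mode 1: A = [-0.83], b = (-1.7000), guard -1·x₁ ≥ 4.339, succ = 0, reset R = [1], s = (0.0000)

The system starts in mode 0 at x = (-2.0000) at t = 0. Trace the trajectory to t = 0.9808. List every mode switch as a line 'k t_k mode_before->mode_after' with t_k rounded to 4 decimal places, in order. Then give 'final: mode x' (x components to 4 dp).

1 0.4636 0->1
final: 1 -1.8919

Mode 0: guard c·x = 2.5424 hit at Δt = 0.4636 (t = 0.4636), x⁻ = (-2.5424) → reset → x⁺ = (-1.8081), jump to mode 1
Mode 1: flow for 0.5172 to horizon, guard not reached → x = (-1.8919)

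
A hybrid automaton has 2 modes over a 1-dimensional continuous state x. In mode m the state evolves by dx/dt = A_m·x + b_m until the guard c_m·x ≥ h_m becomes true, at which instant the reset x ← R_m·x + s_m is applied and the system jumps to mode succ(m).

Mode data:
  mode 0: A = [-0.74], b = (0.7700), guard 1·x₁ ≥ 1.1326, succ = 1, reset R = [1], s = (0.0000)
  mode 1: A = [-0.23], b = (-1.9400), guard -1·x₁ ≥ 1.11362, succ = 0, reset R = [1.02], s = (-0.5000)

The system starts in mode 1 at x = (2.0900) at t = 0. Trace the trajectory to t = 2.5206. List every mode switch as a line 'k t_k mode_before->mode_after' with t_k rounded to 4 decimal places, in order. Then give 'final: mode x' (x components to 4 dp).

Mode 1: guard c·x = 1.1136 hit at Δt = 1.5781 (t = 1.5781), x⁻ = (-1.1136) → reset → x⁺ = (-1.6359), jump to mode 0
Mode 0: flow for 0.9425 to horizon, guard not reached → x = (-0.2919)

1 1.5781 1->0
final: 0 -0.2919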